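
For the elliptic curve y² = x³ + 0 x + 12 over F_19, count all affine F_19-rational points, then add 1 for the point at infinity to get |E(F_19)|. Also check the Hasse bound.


Affine points = {(2, 1), (2, 18), (3, 1), (3, 18), (4, 0), (5, 2), (5, 17), (6, 0), (8, 7), (8, 12), (9, 0), (10, 9), (10, 10), (12, 7), (12, 12), (13, 9), (13, 10), (14, 1), (14, 18), (15, 9), (15, 10), (16, 2), (16, 17), (17, 2), (17, 17), (18, 7), (18, 12)}; affine count = 27; |E(F_19)| = 28.

Discriminant check: Δ ∝ 4a³ + 27b² = 4·0³ + 27·12² = 4·0 + 27·144 ≡ 12 (mod 19). Nonzero ⇒ E is nonsingular.
For each x ∈ F_19, compute rhs = x³ + 0·x + 12 mod 19, then count y ∈ F_19 with y² ≡ rhs.
  x = 0: rhs = 12, matching y values: none (0 points).
  x = 1: rhs = 13, matching y values: none (0 points).
  x = 2: rhs = 1, matching y values: 1, 18 (2 points).
  x = 3: rhs = 1, matching y values: 1, 18 (2 points).
  x = 4: rhs = 0, matching y values: 0 (1 points).
  x = 5: rhs = 4, matching y values: 2, 17 (2 points).
  x = 6: rhs = 0, matching y values: 0 (1 points).
  x = 7: rhs = 13, matching y values: none (0 points).
  x = 8: rhs = 11, matching y values: 7, 12 (2 points).
  x = 9: rhs = 0, matching y values: 0 (1 points).
  x = 10: rhs = 5, matching y values: 9, 10 (2 points).
  x = 11: rhs = 13, matching y values: none (0 points).
  x = 12: rhs = 11, matching y values: 7, 12 (2 points).
  x = 13: rhs = 5, matching y values: 9, 10 (2 points).
  x = 14: rhs = 1, matching y values: 1, 18 (2 points).
  x = 15: rhs = 5, matching y values: 9, 10 (2 points).
  x = 16: rhs = 4, matching y values: 2, 17 (2 points).
  x = 17: rhs = 4, matching y values: 2, 17 (2 points).
  x = 18: rhs = 11, matching y values: 7, 12 (2 points).
Total affine count: 27.
Full point count |E(F_19)| = 27 + 1 = 28.
Hasse bound: |28 − (19+1)| = |8| = 8 ≤ 2√19 ≈ 8.7178 ✓.


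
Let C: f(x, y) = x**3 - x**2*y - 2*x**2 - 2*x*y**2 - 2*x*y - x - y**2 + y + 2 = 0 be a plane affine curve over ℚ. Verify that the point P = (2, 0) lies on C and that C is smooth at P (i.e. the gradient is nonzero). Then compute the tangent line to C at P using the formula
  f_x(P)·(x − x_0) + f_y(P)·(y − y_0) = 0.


Tangent line at P: 3*x - 7*y - 6 = 0.

Step 1: f(2, 0) = 0, so P lies on C.
Step 2: partial derivatives
  f_x(x, y) = 3*x**2 - 2*x*y - 4*x - 2*y**2 - 2*y - 1, f_y(x, y) = -x**2 - 4*x*y - 2*x - 2*y + 1.
  f_x(P) = 3, f_y(P) = -7 (gradient nonzero, so P is smooth).
Step 3: tangent line at P: 3·(x − 2) + -7·(y − 0) = 0.
Expanding: 3*x - 7*y - 6 = 0.


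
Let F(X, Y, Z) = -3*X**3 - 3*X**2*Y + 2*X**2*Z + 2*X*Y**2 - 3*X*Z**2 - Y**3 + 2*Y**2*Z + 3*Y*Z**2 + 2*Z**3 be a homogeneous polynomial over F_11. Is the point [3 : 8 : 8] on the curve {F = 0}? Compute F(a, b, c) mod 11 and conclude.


F(3,8,8) ≡ 10 (mod 11); P is NOT on the curve.

Evaluate F(3, 8, 8) term-by-term (mod 11).
  -3*X**3 ↦ -3·27·1·1 = -81
  -3*X**2*Y ↦ -3·9·8·1 = -216
  2*X**2*Z ↦ 2·9·1·8 = 144
  2*X*Y**2 ↦ 2·3·64·1 = 384
  -3*X*Z**2 ↦ -3·3·1·64 = -576
  -Y**3 ↦ -1·1·512·1 = -512
  2*Y**2*Z ↦ 2·1·64·8 = 1024
  3*Y*Z**2 ↦ 3·1·8·64 = 1536
  2*Z**3 ↦ 2·1·1·512 = 1024
Sum: F(3, 8, 8) = (-81) + (-216) + (144) + (384) + (-576) + (-512) + (1024) + (1536) + (1024) = 2727.
Reducing mod 11: 2727 ≡ 10 (mod 11).
Since F(a, b, c) ≡ 10 ≠ 0 (mod 11), P does NOT lie on the curve.


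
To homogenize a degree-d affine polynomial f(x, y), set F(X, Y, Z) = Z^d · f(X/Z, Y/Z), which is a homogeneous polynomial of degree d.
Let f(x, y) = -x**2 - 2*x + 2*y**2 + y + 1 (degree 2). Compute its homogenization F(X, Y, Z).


F(X, Y, Z) = -X**2 - 2*X*Z + 2*Y**2 + Y*Z + Z**2

deg(f) = 2.
Substitute x = X/Z, y = Y/Z into f, then multiply by Z^2.
  monomial -1·x^2·y^0 ↦ -1·X^2·Y^0·Z^0.
  monomial -2·x^1·y^0 ↦ -2·X^1·Y^0·Z^1.
  monomial 2·x^0·y^2 ↦ 2·X^0·Y^2·Z^0.
  monomial 1·x^0·y^1 ↦ 1·X^0·Y^1·Z^1.
  monomial 1·x^0·y^0 ↦ 1·X^0·Y^0·Z^2.
Collecting: F(X, Y, Z) = -X**2 - 2*X*Z + 2*Y**2 + Y*Z + Z**2.


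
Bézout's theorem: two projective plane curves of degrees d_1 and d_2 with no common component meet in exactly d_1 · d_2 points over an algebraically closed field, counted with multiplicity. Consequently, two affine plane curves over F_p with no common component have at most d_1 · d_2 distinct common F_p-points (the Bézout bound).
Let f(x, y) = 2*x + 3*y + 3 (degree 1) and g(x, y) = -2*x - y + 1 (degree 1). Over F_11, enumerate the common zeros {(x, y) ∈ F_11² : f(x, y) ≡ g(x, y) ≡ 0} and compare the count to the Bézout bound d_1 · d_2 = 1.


Common zeros: {(7, 9)}; count = 1; Bézout bound = 1.

deg(f) = 1, deg(g) = 1, so Bézout bound = 1.
Scan x ∈ F_11. For each x, list the y ∈ F_11 with f(x, y) ≡ 0 and those with g(x, y) ≡ 0 (mod 11); the common zeros in that column are the intersection.
  x = 0: f ≡ 0 at y ∈ {10}; g ≡ 0 at y ∈ {1}; common: ∅.
  x = 1: f ≡ 0 at y ∈ {2}; g ≡ 0 at y ∈ {10}; common: ∅.
  x = 2: f ≡ 0 at y ∈ {5}; g ≡ 0 at y ∈ {8}; common: ∅.
  x = 3: f ≡ 0 at y ∈ {8}; g ≡ 0 at y ∈ {6}; common: ∅.
  x = 4: f ≡ 0 at y ∈ {0}; g ≡ 0 at y ∈ {4}; common: ∅.
  x = 5: f ≡ 0 at y ∈ {3}; g ≡ 0 at y ∈ {2}; common: ∅.
  x = 6: f ≡ 0 at y ∈ {6}; g ≡ 0 at y ∈ {0}; common: ∅.
  x = 7: f ≡ 0 at y ∈ {9}; g ≡ 0 at y ∈ {9}; common: {9}.
  x = 8: f ≡ 0 at y ∈ {1}; g ≡ 0 at y ∈ {7}; common: ∅.
  x = 9: f ≡ 0 at y ∈ {4}; g ≡ 0 at y ∈ {5}; common: ∅.
  x = 10: f ≡ 0 at y ∈ {7}; g ≡ 0 at y ∈ {3}; common: ∅.
Collecting: common zeros = {(7, 9)}, so the count is 1.
Comparison with the Bézout bound: 1 ≤ 1 = deg(f)·deg(g), as expected for curves with no common component (the bound is attained).


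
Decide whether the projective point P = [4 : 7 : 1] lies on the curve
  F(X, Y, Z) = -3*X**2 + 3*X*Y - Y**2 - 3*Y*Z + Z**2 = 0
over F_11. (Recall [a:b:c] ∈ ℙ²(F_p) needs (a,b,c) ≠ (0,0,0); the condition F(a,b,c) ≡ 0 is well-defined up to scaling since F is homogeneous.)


F(4,7,1) ≡ 0 (mod 11); P is on the curve.

Evaluate F(4, 7, 1) term-by-term (mod 11).
  -3*X**2 ↦ -3·16·1·1 = -48
  3*X*Y ↦ 3·4·7·1 = 84
  -Y**2 ↦ -1·1·49·1 = -49
  -3*Y*Z ↦ -3·1·7·1 = -21
  Z**2 ↦ 1·1·1·1 = 1
Sum: F(4, 7, 1) = (-48) + (84) + (-49) + (-21) + (1) = -33.
Reducing mod 11: -33 ≡ 0 (mod 11).
Since F(a, b, c) ≡ 0 (mod 11), P lies on the curve.


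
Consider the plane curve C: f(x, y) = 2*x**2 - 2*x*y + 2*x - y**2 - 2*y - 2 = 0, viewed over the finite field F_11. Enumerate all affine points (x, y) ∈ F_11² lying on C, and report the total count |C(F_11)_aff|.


Affine F_11-points: {(3, 0), (3, 3), (7, 0), (7, 6), (8, 7), (8, 8), (9, 6), (9, 7), (10, 3), (10, 8)}; count = 10.

For each of the 121 pairs (x, y) ∈ F_11², evaluate f(x, y) mod 11. Record the zeros.
  x = 0: [0↦9, 1↦6, 2↦1, 3↦5, 4↦7, 5↦7, 6↦5, 7↦1, 8↦6, 9↦9, 10↦10]  zeros at y ∈ ∅
  x = 1: [0↦2, 1↦8, 2↦1, 3↦3, 4↦3, 5↦1, 6↦8, 7↦2, 8↦5, 9↦6, 10↦5]  zeros at y ∈ ∅
  x = 2: [0↦10, 1↦3, 2↦5, 3↦5, 4↦3, 5↦10, 6↦4, 7↦7, 8↦8, 9↦7, 10↦4]  zeros at y ∈ ∅
  x = 3: [0↦0, 1↦2, 2↦2, 3↦0, 4↦7, 5↦1, 6↦4, 7↦5, 8↦4, 9↦1, 10↦7]  zeros at y ∈ {0, 3}
  x = 4: [0↦5, 1↦5, 2↦3, 3↦10, 4↦4, 5↦7, 6↦8, 7↦7, 8↦4, 9↦10, 10↦3]  zeros at y ∈ ∅
  x = 5: [0↦3, 1↦1, 2↦8, 3↦2, 4↦5, 5↦6, 6↦5, 7↦2, 8↦8, 9↦1, 10↦3]  zeros at y ∈ ∅
  x = 6: [0↦5, 1↦1, 2↦6, 3↦9, 4↦10, 5↦9, 6↦6, 7↦1, 8↦5, 9↦7, 10↦7]  zeros at y ∈ ∅
  x = 7: [0↦0, 1↦5, 2↦8, 3↦9, 4↦8, 5↦5, 6↦0, 7↦4, 8↦6, 9↦6, 10↦4]  zeros at y ∈ {0, 6}
  x = 8: [0↦10, 1↦2, 2↦3, 3↦2, 4↦10, 5↦5, 6↦9, 7↦0, 8↦0, 9↦9, 10↦5]  zeros at y ∈ {7, 8}
  x = 9: [0↦2, 1↦3, 2↦2, 3↦10, 4↦5, 5↦9, 6↦0, 7↦0, 8↦9, 9↦5, 10↦10]  zeros at y ∈ {6, 7}
  x = 10: [0↦9, 1↦8, 2↦5, 3↦0, 4↦4, 5↦6, 6↦6, 7↦4, 8↦0, 9↦5, 10↦8]  zeros at y ∈ {3, 8}
Collecting zeros: affine points = {(3, 0), (3, 3), (7, 0), (7, 6), (8, 7), (8, 8), (9, 6), (9, 7), (10, 3), (10, 8)}.
Total count |C(F_11)_aff| = 10.


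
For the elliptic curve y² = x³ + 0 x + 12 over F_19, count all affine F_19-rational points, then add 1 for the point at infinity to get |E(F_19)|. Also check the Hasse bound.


Affine points = {(2, 1), (2, 18), (3, 1), (3, 18), (4, 0), (5, 2), (5, 17), (6, 0), (8, 7), (8, 12), (9, 0), (10, 9), (10, 10), (12, 7), (12, 12), (13, 9), (13, 10), (14, 1), (14, 18), (15, 9), (15, 10), (16, 2), (16, 17), (17, 2), (17, 17), (18, 7), (18, 12)}; affine count = 27; |E(F_19)| = 28.

Discriminant check: Δ ∝ 4a³ + 27b² = 4·0³ + 27·12² = 4·0 + 27·144 ≡ 12 (mod 19). Nonzero ⇒ E is nonsingular.
For each x ∈ F_19, compute rhs = x³ + 0·x + 12 mod 19, then count y ∈ F_19 with y² ≡ rhs.
  x = 0: rhs = 12, matching y values: none (0 points).
  x = 1: rhs = 13, matching y values: none (0 points).
  x = 2: rhs = 1, matching y values: 1, 18 (2 points).
  x = 3: rhs = 1, matching y values: 1, 18 (2 points).
  x = 4: rhs = 0, matching y values: 0 (1 points).
  x = 5: rhs = 4, matching y values: 2, 17 (2 points).
  x = 6: rhs = 0, matching y values: 0 (1 points).
  x = 7: rhs = 13, matching y values: none (0 points).
  x = 8: rhs = 11, matching y values: 7, 12 (2 points).
  x = 9: rhs = 0, matching y values: 0 (1 points).
  x = 10: rhs = 5, matching y values: 9, 10 (2 points).
  x = 11: rhs = 13, matching y values: none (0 points).
  x = 12: rhs = 11, matching y values: 7, 12 (2 points).
  x = 13: rhs = 5, matching y values: 9, 10 (2 points).
  x = 14: rhs = 1, matching y values: 1, 18 (2 points).
  x = 15: rhs = 5, matching y values: 9, 10 (2 points).
  x = 16: rhs = 4, matching y values: 2, 17 (2 points).
  x = 17: rhs = 4, matching y values: 2, 17 (2 points).
  x = 18: rhs = 11, matching y values: 7, 12 (2 points).
Total affine count: 27.
Full point count |E(F_19)| = 27 + 1 = 28.
Hasse bound: |28 − (19+1)| = |8| = 8 ≤ 2√19 ≈ 8.7178 ✓.


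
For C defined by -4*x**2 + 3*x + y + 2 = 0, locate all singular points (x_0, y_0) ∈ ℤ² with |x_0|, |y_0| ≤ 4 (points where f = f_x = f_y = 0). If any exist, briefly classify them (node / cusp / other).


No singular points in the scanned grid; C is smooth there.

Compute partial derivatives:
  f_x = 3 - 8*x.
  f_y = 1.
f_y = 1 is a nonzero constant, so f_y never vanishes: no point (x, y) can satisfy f = f_x = f_y = 0. In particular no (x, y) ∈ {−4, ..., 4}² is singular; the curve is smooth.


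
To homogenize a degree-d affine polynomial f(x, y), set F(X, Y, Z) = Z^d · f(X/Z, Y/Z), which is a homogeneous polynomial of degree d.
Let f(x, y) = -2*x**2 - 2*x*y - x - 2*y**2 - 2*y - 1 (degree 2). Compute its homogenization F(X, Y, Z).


F(X, Y, Z) = -2*X**2 - 2*X*Y - X*Z - 2*Y**2 - 2*Y*Z - Z**2

deg(f) = 2.
Substitute x = X/Z, y = Y/Z into f, then multiply by Z^2.
  monomial -2·x^2·y^0 ↦ -2·X^2·Y^0·Z^0.
  monomial -2·x^1·y^1 ↦ -2·X^1·Y^1·Z^0.
  monomial -1·x^1·y^0 ↦ -1·X^1·Y^0·Z^1.
  monomial -2·x^0·y^2 ↦ -2·X^0·Y^2·Z^0.
  monomial -2·x^0·y^1 ↦ -2·X^0·Y^1·Z^1.
  monomial -1·x^0·y^0 ↦ -1·X^0·Y^0·Z^2.
Collecting: F(X, Y, Z) = -2*X**2 - 2*X*Y - X*Z - 2*Y**2 - 2*Y*Z - Z**2.


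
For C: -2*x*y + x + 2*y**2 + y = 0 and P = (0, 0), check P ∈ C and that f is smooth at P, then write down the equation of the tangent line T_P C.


Tangent line at P: x + y = 0.

Step 1: f(0, 0) = 0, so P lies on C.
Step 2: partial derivatives
  f_x(x, y) = 1 - 2*y, f_y(x, y) = -2*x + 4*y + 1.
  f_x(P) = 1, f_y(P) = 1 (gradient nonzero, so P is smooth).
Step 3: tangent line at P: 1·(x − 0) + 1·(y − 0) = 0.
Expanding: x + y = 0.


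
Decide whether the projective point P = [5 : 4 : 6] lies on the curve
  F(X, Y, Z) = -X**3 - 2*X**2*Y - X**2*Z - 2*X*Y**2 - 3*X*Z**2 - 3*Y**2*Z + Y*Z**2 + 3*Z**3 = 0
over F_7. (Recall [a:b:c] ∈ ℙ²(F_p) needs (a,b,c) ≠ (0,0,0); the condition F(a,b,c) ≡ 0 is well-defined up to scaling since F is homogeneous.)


F(5,4,6) ≡ 1 (mod 7); P is NOT on the curve.

Evaluate F(5, 4, 6) term-by-term (mod 7).
  -X**3 ↦ -1·125·1·1 = -125
  -2*X**2*Y ↦ -2·25·4·1 = -200
  -X**2*Z ↦ -1·25·1·6 = -150
  -2*X*Y**2 ↦ -2·5·16·1 = -160
  -3*X*Z**2 ↦ -3·5·1·36 = -540
  -3*Y**2*Z ↦ -3·1·16·6 = -288
  Y*Z**2 ↦ 1·1·4·36 = 144
  3*Z**3 ↦ 3·1·1·216 = 648
Sum: F(5, 4, 6) = (-125) + (-200) + (-150) + (-160) + (-540) + (-288) + (144) + (648) = -671.
Reducing mod 7: -671 ≡ 1 (mod 7).
Since F(a, b, c) ≡ 1 ≠ 0 (mod 7), P does NOT lie on the curve.


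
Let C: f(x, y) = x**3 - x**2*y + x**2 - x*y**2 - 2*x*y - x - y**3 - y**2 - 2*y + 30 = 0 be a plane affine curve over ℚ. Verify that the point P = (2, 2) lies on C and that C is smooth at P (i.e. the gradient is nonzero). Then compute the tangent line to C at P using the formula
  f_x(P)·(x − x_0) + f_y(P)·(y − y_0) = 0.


Tangent line at P: -x - 34*y + 70 = 0.

Step 1: f(2, 2) = 0, so P lies on C.
Step 2: partial derivatives
  f_x(x, y) = 3*x**2 - 2*x*y + 2*x - y**2 - 2*y - 1, f_y(x, y) = -x**2 - 2*x*y - 2*x - 3*y**2 - 2*y - 2.
  f_x(P) = -1, f_y(P) = -34 (gradient nonzero, so P is smooth).
Step 3: tangent line at P: -1·(x − 2) + -34·(y − 2) = 0.
Expanding: -x - 34*y + 70 = 0.


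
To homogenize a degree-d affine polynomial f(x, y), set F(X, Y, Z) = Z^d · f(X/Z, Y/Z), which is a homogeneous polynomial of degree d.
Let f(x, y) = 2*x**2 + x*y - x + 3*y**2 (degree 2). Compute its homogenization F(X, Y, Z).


F(X, Y, Z) = 2*X**2 + X*Y - X*Z + 3*Y**2

deg(f) = 2.
Substitute x = X/Z, y = Y/Z into f, then multiply by Z^2.
  monomial 2·x^2·y^0 ↦ 2·X^2·Y^0·Z^0.
  monomial 1·x^1·y^1 ↦ 1·X^1·Y^1·Z^0.
  monomial -1·x^1·y^0 ↦ -1·X^1·Y^0·Z^1.
  monomial 3·x^0·y^2 ↦ 3·X^0·Y^2·Z^0.
Collecting: F(X, Y, Z) = 2*X**2 + X*Y - X*Z + 3*Y**2.


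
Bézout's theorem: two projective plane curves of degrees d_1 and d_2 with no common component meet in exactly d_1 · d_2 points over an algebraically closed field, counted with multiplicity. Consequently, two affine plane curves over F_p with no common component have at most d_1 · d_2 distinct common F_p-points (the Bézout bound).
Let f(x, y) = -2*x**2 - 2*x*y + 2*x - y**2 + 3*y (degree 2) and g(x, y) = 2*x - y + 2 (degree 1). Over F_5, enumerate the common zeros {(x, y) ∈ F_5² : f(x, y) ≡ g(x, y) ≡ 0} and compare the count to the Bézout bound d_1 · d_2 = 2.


Common zeros: {(3, 3)}; count = 1; Bézout bound = 2.

deg(f) = 2, deg(g) = 1, so Bézout bound = 2.
Scan x ∈ F_5. For each x, list the y ∈ F_5 with f(x, y) ≡ 0 and those with g(x, y) ≡ 0 (mod 5); the common zeros in that column are the intersection.
  x = 0: f ≡ 0 at y ∈ {0, 3}; g ≡ 0 at y ∈ {2}; common: ∅.
  x = 1: f ≡ 0 at y ∈ {0, 1}; g ≡ 0 at y ∈ {4}; common: ∅.
  x = 2: f ≡ 0 at y ∈ {2}; g ≡ 0 at y ∈ {1}; common: ∅.
  x = 3: f ≡ 0 at y ∈ {3, 4}; g ≡ 0 at y ∈ {3}; common: {3}.
  x = 4: f ≡ 0 at y ∈ {1, 4}; g ≡ 0 at y ∈ {0}; common: ∅.
Collecting: common zeros = {(3, 3)}, so the count is 1.
Comparison with the Bézout bound: 1 ≤ 2 = deg(f)·deg(g), as expected for curves with no common component (the affine F_5-count falls short of the bound because intersections may lie at infinity, over extension fields, or carry multiplicity).


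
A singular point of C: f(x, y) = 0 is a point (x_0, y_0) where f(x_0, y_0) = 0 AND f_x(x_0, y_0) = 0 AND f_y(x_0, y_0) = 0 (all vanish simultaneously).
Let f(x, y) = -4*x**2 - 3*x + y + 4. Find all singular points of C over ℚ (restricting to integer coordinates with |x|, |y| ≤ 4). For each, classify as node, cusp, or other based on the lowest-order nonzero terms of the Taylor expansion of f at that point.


No singular points in the scanned grid; C is smooth there.

Compute partial derivatives:
  f_x = -8*x - 3.
  f_y = 1.
f_y = 1 is a nonzero constant, so f_y never vanishes: no point (x, y) can satisfy f = f_x = f_y = 0. In particular no (x, y) ∈ {−4, ..., 4}² is singular; the curve is smooth.


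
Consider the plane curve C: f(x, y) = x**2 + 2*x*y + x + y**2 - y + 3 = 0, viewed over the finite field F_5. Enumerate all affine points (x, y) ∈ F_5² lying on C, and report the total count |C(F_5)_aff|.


Affine F_5-points: {(0, 2), (0, 4), (1, 0), (1, 4), (3, 0)}; count = 5.

For each of the 25 pairs (x, y) ∈ F_5², evaluate f(x, y) mod 5. Record the zeros.
  x = 0: [0↦3, 1↦3, 2↦0, 3↦4, 4↦0]  zeros at y ∈ {2, 4}
  x = 1: [0↦0, 1↦2, 2↦1, 3↦2, 4↦0]  zeros at y ∈ {0, 4}
  x = 2: [0↦4, 1↦3, 2↦4, 3↦2, 4↦2]  zeros at y ∈ ∅
  x = 3: [0↦0, 1↦1, 2↦4, 3↦4, 4↦1]  zeros at y ∈ {0}
  x = 4: [0↦3, 1↦1, 2↦1, 3↦3, 4↦2]  zeros at y ∈ ∅
Collecting zeros: affine points = {(0, 2), (0, 4), (1, 0), (1, 4), (3, 0)}.
Total count |C(F_5)_aff| = 5.


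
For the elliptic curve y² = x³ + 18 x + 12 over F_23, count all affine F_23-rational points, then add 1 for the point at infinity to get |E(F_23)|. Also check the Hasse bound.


Affine points = {(0, 9), (0, 14), (1, 10), (1, 13), (3, 1), (3, 22), (8, 1), (8, 22), (9, 11), (9, 12), (11, 0), (12, 1), (12, 22), (14, 8), (14, 15), (15, 0), (16, 7), (16, 16), (18, 2), (18, 21), (20, 0), (22, 4), (22, 19)}; affine count = 23; |E(F_23)| = 24.

Discriminant check: Δ ∝ 4a³ + 27b² = 4·18³ + 27·12² = 4·5832 + 27·144 ≡ 7 (mod 23). Nonzero ⇒ E is nonsingular.
For each x ∈ F_23, compute rhs = x³ + 18·x + 12 mod 23, then count y ∈ F_23 with y² ≡ rhs.
  x = 0: rhs = 12, matching y values: 9, 14 (2 points).
  x = 1: rhs = 8, matching y values: 10, 13 (2 points).
  x = 2: rhs = 10, matching y values: none (0 points).
  x = 3: rhs = 1, matching y values: 1, 22 (2 points).
  x = 4: rhs = 10, matching y values: none (0 points).
  x = 5: rhs = 20, matching y values: none (0 points).
  x = 6: rhs = 14, matching y values: none (0 points).
  x = 7: rhs = 21, matching y values: none (0 points).
  x = 8: rhs = 1, matching y values: 1, 22 (2 points).
  x = 9: rhs = 6, matching y values: 11, 12 (2 points).
  x = 10: rhs = 19, matching y values: none (0 points).
  x = 11: rhs = 0, matching y values: 0 (1 points).
  x = 12: rhs = 1, matching y values: 1, 22 (2 points).
  x = 13: rhs = 5, matching y values: none (0 points).
  x = 14: rhs = 18, matching y values: 8, 15 (2 points).
  x = 15: rhs = 0, matching y values: 0 (1 points).
  x = 16: rhs = 3, matching y values: 7, 16 (2 points).
  x = 17: rhs = 10, matching y values: none (0 points).
  x = 18: rhs = 4, matching y values: 2, 21 (2 points).
  x = 19: rhs = 14, matching y values: none (0 points).
  x = 20: rhs = 0, matching y values: 0 (1 points).
  x = 21: rhs = 14, matching y values: none (0 points).
  x = 22: rhs = 16, matching y values: 4, 19 (2 points).
Total affine count: 23.
Full point count |E(F_23)| = 23 + 1 = 24.
Hasse bound: |24 − (23+1)| = |0| = 0 ≤ 2√23 ≈ 9.5917 ✓.


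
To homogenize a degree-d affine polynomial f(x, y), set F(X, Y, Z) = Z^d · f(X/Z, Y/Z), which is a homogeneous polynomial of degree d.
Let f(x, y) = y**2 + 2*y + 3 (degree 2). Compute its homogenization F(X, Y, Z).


F(X, Y, Z) = Y**2 + 2*Y*Z + 3*Z**2

deg(f) = 2.
Substitute x = X/Z, y = Y/Z into f, then multiply by Z^2.
  monomial 1·x^0·y^2 ↦ 1·X^0·Y^2·Z^0.
  monomial 2·x^0·y^1 ↦ 2·X^0·Y^1·Z^1.
  monomial 3·x^0·y^0 ↦ 3·X^0·Y^0·Z^2.
Collecting: F(X, Y, Z) = Y**2 + 2*Y*Z + 3*Z**2.


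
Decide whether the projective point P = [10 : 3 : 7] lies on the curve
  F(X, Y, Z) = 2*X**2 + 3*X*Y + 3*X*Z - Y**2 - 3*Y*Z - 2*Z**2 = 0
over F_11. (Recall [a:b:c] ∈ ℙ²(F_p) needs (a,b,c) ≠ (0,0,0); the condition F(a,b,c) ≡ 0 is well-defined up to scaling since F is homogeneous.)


F(10,3,7) ≡ 0 (mod 11); P is on the curve.

Evaluate F(10, 3, 7) term-by-term (mod 11).
  2*X**2 ↦ 2·100·1·1 = 200
  3*X*Y ↦ 3·10·3·1 = 90
  3*X*Z ↦ 3·10·1·7 = 210
  -Y**2 ↦ -1·1·9·1 = -9
  -3*Y*Z ↦ -3·1·3·7 = -63
  -2*Z**2 ↦ -2·1·1·49 = -98
Sum: F(10, 3, 7) = (200) + (90) + (210) + (-9) + (-63) + (-98) = 330.
Reducing mod 11: 330 ≡ 0 (mod 11).
Since F(a, b, c) ≡ 0 (mod 11), P lies on the curve.


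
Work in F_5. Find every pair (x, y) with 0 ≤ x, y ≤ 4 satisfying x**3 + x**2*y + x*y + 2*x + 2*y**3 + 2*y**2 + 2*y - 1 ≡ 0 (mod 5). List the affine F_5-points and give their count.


Affine F_5-points: {(0, 1), (1, 1), (3, 1)}; count = 3.

For each of the 25 pairs (x, y) ∈ F_5², evaluate f(x, y) mod 5. Record the zeros.
  x = 0: [0↦4, 1↦0, 2↦2, 3↦2, 4↦2]  zeros at y ∈ {1}
  x = 1: [0↦2, 1↦0, 2↦4, 3↦1, 4↦3]  zeros at y ∈ {1}
  x = 2: [0↦1, 1↦3, 2↦1, 3↦2, 4↦3]  zeros at y ∈ ∅
  x = 3: [0↦2, 1↦0, 2↦4, 3↦1, 4↦3]  zeros at y ∈ {1}
  x = 4: [0↦1, 1↦2, 2↦4, 3↦4, 4↦4]  zeros at y ∈ ∅
Collecting zeros: affine points = {(0, 1), (1, 1), (3, 1)}.
Total count |C(F_5)_aff| = 3.


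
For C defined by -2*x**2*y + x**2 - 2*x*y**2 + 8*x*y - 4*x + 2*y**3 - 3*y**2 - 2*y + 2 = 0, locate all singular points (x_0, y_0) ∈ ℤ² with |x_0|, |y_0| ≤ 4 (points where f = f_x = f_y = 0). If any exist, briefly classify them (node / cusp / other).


Singular points: {(1, 1)}; classification: node.

Compute partial derivatives:
  f_x = -4*x*y + 2*x - 2*y**2 + 8*y - 4.
  f_y = -2*x**2 - 4*x*y + 8*x + 6*y**2 - 6*y - 2.
Scan x_0 ∈ {−4, ..., 4}. For each x_0, f_y(x_0, y) is a polynomial in y; find its integer roots y ∈ {−4, ..., 4}, then test f_x and f at those candidates.
  x = -4: f_y(-4, y) = 6*y**2 + 10*y - 66; no integer root y with |y| ≤ 4.
  x = -3: f_y(-3, y) = 6*y**2 + 6*y - 44; no integer root y with |y| ≤ 4.
  x = -2: f_y(-2, y) = 6*y**2 + 2*y - 26; no integer root y with |y| ≤ 4.
  x = -1: f_y(-1, y) = 6*y**2 - 2*y - 12; no integer root y with |y| ≤ 4.
  x = 0: f_y(0, y) = 6*y**2 - 6*y - 2; no integer root y with |y| ≤ 4.
  x = 1: f_y(1, y) = 6*y**2 - 10*y + 4; vanishes at y ∈ {1}. (1, 1): f_x = 0, f = 0 — SINGULAR.
  x = 2: f_y(2, y) = 6*y**2 - 14*y + 6; no integer root y with |y| ≤ 4.
  x = 3: f_y(3, y) = 6*y**2 - 18*y + 4; no integer root y with |y| ≤ 4.
  x = 4: f_y(4, y) = 6*y**2 - 22*y - 2; no integer root y with |y| ≤ 4.
Only singular point on the grid: (1, 1).
Classify: substitute x = 1 + u, y = 1 + v and expand: f = -2*u**2*v - u**2 - 2*u*v**2 + 2*v**3 + v**2.
No constant or linear terms (consistent with a singular point). Quadratic part: -u**2 + v**2. Cubic part: -2*u**2*v - 2*u*v**2 + 2*v**3.
The quadratic part v**2 - u**2 = (v − u)(v + u) splits into two distinct linear factors, so there are two distinct tangent lines y − 1 = ±(x − 1) — this is a node (ordinary double point).
Classification: node.


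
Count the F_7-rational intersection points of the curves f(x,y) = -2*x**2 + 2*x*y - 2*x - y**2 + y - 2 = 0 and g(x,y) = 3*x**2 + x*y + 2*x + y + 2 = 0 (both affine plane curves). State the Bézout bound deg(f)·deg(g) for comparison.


Common zeros: ∅; count = 0; Bézout bound = 4.

deg(f) = 2, deg(g) = 2, so Bézout bound = 4.
Scan x ∈ F_7. For each x, list the y ∈ F_7 with f(x, y) ≡ 0 and those with g(x, y) ≡ 0 (mod 7); the common zeros in that column are the intersection.
  x = 0: f ≡ 0 at y ∈ {4}; g ≡ 0 at y ∈ {5}; common: ∅.
  x = 1: f ≡ 0 at y ∈ ∅; g ≡ 0 at y ∈ {0}; common: ∅.
  x = 2: f ≡ 0 at y ∈ {0, 5}; g ≡ 0 at y ∈ {1}; common: ∅.
  x = 3: f ≡ 0 at y ∈ {3, 4}; g ≡ 0 at y ∈ {0}; common: ∅.
  x = 4: f ≡ 0 at y ∈ {0, 2}; g ≡ 0 at y ∈ {1}; common: ∅.
  x = 5: f ≡ 0 at y ∈ ∅; g ≡ 0 at y ∈ {3}; common: ∅.
  x = 6: f ≡ 0 at y ∈ {3}; g ≡ 0 at y ∈ ∅; common: ∅.
Collecting: common zeros = ∅, so the count is 0.
Comparison with the Bézout bound: 0 ≤ 4 = deg(f)·deg(g), as expected for curves with no common component (the affine F_7-count falls short of the bound because intersections may lie at infinity, over extension fields, or carry multiplicity).


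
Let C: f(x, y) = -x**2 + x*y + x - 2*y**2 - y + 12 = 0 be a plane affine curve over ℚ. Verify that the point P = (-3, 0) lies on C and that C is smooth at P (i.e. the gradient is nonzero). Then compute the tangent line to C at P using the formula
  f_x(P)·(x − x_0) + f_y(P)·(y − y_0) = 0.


Tangent line at P: 7*x - 4*y + 21 = 0.

Step 1: f(-3, 0) = 0, so P lies on C.
Step 2: partial derivatives
  f_x(x, y) = -2*x + y + 1, f_y(x, y) = x - 4*y - 1.
  f_x(P) = 7, f_y(P) = -4 (gradient nonzero, so P is smooth).
Step 3: tangent line at P: 7·(x − -3) + -4·(y − 0) = 0.
Expanding: 7*x - 4*y + 21 = 0.


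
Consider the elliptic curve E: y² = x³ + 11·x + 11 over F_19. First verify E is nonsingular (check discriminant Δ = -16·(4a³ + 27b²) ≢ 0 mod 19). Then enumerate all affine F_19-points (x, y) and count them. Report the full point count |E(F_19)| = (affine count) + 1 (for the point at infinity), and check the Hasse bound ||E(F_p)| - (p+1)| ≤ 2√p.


Affine points = {(0, 7), (0, 12), (1, 2), (1, 17), (4, 9), (4, 10), (5, 1), (5, 18), (10, 0), (11, 0), (12, 3), (12, 16), (15, 6), (15, 13), (17, 0)}; affine count = 15; |E(F_19)| = 16.

Discriminant check: Δ ∝ 4a³ + 27b² = 4·11³ + 27·11² = 4·1331 + 27·121 ≡ 3 (mod 19). Nonzero ⇒ E is nonsingular.
For each x ∈ F_19, compute rhs = x³ + 11·x + 11 mod 19, then count y ∈ F_19 with y² ≡ rhs.
  x = 0: rhs = 11, matching y values: 7, 12 (2 points).
  x = 1: rhs = 4, matching y values: 2, 17 (2 points).
  x = 2: rhs = 3, matching y values: none (0 points).
  x = 3: rhs = 14, matching y values: none (0 points).
  x = 4: rhs = 5, matching y values: 9, 10 (2 points).
  x = 5: rhs = 1, matching y values: 1, 18 (2 points).
  x = 6: rhs = 8, matching y values: none (0 points).
  x = 7: rhs = 13, matching y values: none (0 points).
  x = 8: rhs = 3, matching y values: none (0 points).
  x = 9: rhs = 3, matching y values: none (0 points).
  x = 10: rhs = 0, matching y values: 0 (1 points).
  x = 11: rhs = 0, matching y values: 0 (1 points).
  x = 12: rhs = 9, matching y values: 3, 16 (2 points).
  x = 13: rhs = 14, matching y values: none (0 points).
  x = 14: rhs = 2, matching y values: none (0 points).
  x = 15: rhs = 17, matching y values: 6, 13 (2 points).
  x = 16: rhs = 8, matching y values: none (0 points).
  x = 17: rhs = 0, matching y values: 0 (1 points).
  x = 18: rhs = 18, matching y values: none (0 points).
Total affine count: 15.
Full point count |E(F_19)| = 15 + 1 = 16.
Hasse bound: |16 − (19+1)| = |-4| = 4 ≤ 2√19 ≈ 8.7178 ✓.


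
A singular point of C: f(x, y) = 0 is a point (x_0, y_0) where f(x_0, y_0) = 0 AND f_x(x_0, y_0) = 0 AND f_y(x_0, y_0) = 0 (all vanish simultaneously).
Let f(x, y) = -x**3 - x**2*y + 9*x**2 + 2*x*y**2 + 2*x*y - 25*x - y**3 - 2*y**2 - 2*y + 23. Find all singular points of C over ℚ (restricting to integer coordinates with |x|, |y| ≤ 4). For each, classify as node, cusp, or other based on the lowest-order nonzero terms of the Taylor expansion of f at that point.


Singular points: {(3, 1)}; classification: node.

Compute partial derivatives:
  f_x = -3*x**2 - 2*x*y + 18*x + 2*y**2 + 2*y - 25.
  f_y = -x**2 + 4*x*y + 2*x - 3*y**2 - 4*y - 2.
Scan x_0 ∈ {−4, ..., 4}. For each x_0, f_y(x_0, y) is a polynomial in y; find its integer roots y ∈ {−4, ..., 4}, then test f_x and f at those candidates.
  x = -4: f_y(-4, y) = -3*y**2 - 20*y - 26; no integer root y with |y| ≤ 4.
  x = -3: f_y(-3, y) = -3*y**2 - 16*y - 17; no integer root y with |y| ≤ 4.
  x = -2: f_y(-2, y) = -3*y**2 - 12*y - 10; no integer root y with |y| ≤ 4.
  x = -1: f_y(-1, y) = -3*y**2 - 8*y - 5; vanishes at y ∈ {-1}. (-1, -1): f_x = -48 ≠ 0.
  x = 0: f_y(0, y) = -3*y**2 - 4*y - 2; no integer root y with |y| ≤ 4.
  x = 1: f_y(1, y) = -3*y**2 - 1; no integer root y with |y| ≤ 4.
  x = 2: f_y(2, y) = -3*y**2 + 4*y - 2; no integer root y with |y| ≤ 4.
  x = 3: f_y(3, y) = -3*y**2 + 8*y - 5; vanishes at y ∈ {1}. (3, 1): f_x = 0, f = 0 — SINGULAR.
  x = 4: f_y(4, y) = -3*y**2 + 12*y - 10; no integer root y with |y| ≤ 4.
Only singular point on the grid: (3, 1).
Classify: substitute x = 3 + u, y = 1 + v and expand: f = -u**3 - u**2*v - u**2 + 2*u*v**2 - v**3 + v**2.
No constant or linear terms (consistent with a singular point). Quadratic part: -u**2 + v**2. Cubic part: -u**3 - u**2*v + 2*u*v**2 - v**3.
The quadratic part v**2 - u**2 = (v − u)(v + u) splits into two distinct linear factors, so there are two distinct tangent lines y − 1 = ±(x − 3) — this is a node (ordinary double point).
Classification: node.


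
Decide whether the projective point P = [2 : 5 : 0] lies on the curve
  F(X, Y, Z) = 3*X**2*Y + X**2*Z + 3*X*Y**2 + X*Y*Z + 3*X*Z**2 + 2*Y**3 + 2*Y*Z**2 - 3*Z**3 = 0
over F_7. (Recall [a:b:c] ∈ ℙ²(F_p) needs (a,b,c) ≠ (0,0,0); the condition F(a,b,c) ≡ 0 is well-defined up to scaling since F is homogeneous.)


F(2,5,0) ≡ 5 (mod 7); P is NOT on the curve.

Evaluate F(2, 5, 0) term-by-term (mod 7).
  3*X**2*Y ↦ 3·4·5·1 = 60
  X**2*Z ↦ 1·4·1·0 = 0
  3*X*Y**2 ↦ 3·2·25·1 = 150
  X*Y*Z ↦ 1·2·5·0 = 0
  3*X*Z**2 ↦ 3·2·1·0 = 0
  2*Y**3 ↦ 2·1·125·1 = 250
  2*Y*Z**2 ↦ 2·1·5·0 = 0
  -3*Z**3 ↦ -3·1·1·0 = 0
Sum: F(2, 5, 0) = (60) + (0) + (150) + (0) + (0) + (250) + (0) + (0) = 460.
Reducing mod 7: 460 ≡ 5 (mod 7).
Since F(a, b, c) ≡ 5 ≠ 0 (mod 7), P does NOT lie on the curve.


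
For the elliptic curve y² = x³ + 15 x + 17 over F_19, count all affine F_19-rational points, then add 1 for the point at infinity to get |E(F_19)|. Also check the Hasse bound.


Affine points = {(0, 6), (0, 13), (2, 6), (2, 13), (6, 0), (7, 3), (7, 16), (9, 8), (9, 11), (12, 5), (12, 14), (14, 8), (14, 11), (15, 8), (15, 11), (17, 6), (17, 13), (18, 1), (18, 18)}; affine count = 19; |E(F_19)| = 20.

Discriminant check: Δ ∝ 4a³ + 27b² = 4·15³ + 27·17² = 4·3375 + 27·289 ≡ 4 (mod 19). Nonzero ⇒ E is nonsingular.
For each x ∈ F_19, compute rhs = x³ + 15·x + 17 mod 19, then count y ∈ F_19 with y² ≡ rhs.
  x = 0: rhs = 17, matching y values: 6, 13 (2 points).
  x = 1: rhs = 14, matching y values: none (0 points).
  x = 2: rhs = 17, matching y values: 6, 13 (2 points).
  x = 3: rhs = 13, matching y values: none (0 points).
  x = 4: rhs = 8, matching y values: none (0 points).
  x = 5: rhs = 8, matching y values: none (0 points).
  x = 6: rhs = 0, matching y values: 0 (1 points).
  x = 7: rhs = 9, matching y values: 3, 16 (2 points).
  x = 8: rhs = 3, matching y values: none (0 points).
  x = 9: rhs = 7, matching y values: 8, 11 (2 points).
  x = 10: rhs = 8, matching y values: none (0 points).
  x = 11: rhs = 12, matching y values: none (0 points).
  x = 12: rhs = 6, matching y values: 5, 14 (2 points).
  x = 13: rhs = 15, matching y values: none (0 points).
  x = 14: rhs = 7, matching y values: 8, 11 (2 points).
  x = 15: rhs = 7, matching y values: 8, 11 (2 points).
  x = 16: rhs = 2, matching y values: none (0 points).
  x = 17: rhs = 17, matching y values: 6, 13 (2 points).
  x = 18: rhs = 1, matching y values: 1, 18 (2 points).
Total affine count: 19.
Full point count |E(F_19)| = 19 + 1 = 20.
Hasse bound: |20 − (19+1)| = |0| = 0 ≤ 2√19 ≈ 8.7178 ✓.


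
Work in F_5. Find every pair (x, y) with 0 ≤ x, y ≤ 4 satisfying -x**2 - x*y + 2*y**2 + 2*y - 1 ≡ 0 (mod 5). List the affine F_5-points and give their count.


Affine F_5-points: {(2, 0), (3, 0), (3, 3), (4, 3)}; count = 4.

For each of the 25 pairs (x, y) ∈ F_5², evaluate f(x, y) mod 5. Record the zeros.
  x = 0: [0↦4, 1↦3, 2↦1, 3↦3, 4↦4]  zeros at y ∈ ∅
  x = 1: [0↦3, 1↦1, 2↦3, 3↦4, 4↦4]  zeros at y ∈ ∅
  x = 2: [0↦0, 1↦2, 2↦3, 3↦3, 4↦2]  zeros at y ∈ {0}
  x = 3: [0↦0, 1↦1, 2↦1, 3↦0, 4↦3]  zeros at y ∈ {0, 3}
  x = 4: [0↦3, 1↦3, 2↦2, 3↦0, 4↦2]  zeros at y ∈ {3}
Collecting zeros: affine points = {(2, 0), (3, 0), (3, 3), (4, 3)}.
Total count |C(F_5)_aff| = 4.


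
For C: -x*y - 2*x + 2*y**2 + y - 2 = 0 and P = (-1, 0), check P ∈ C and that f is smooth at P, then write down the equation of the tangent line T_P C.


Tangent line at P: -2*x + 2*y - 2 = 0.

Step 1: f(-1, 0) = 0, so P lies on C.
Step 2: partial derivatives
  f_x(x, y) = -y - 2, f_y(x, y) = -x + 4*y + 1.
  f_x(P) = -2, f_y(P) = 2 (gradient nonzero, so P is smooth).
Step 3: tangent line at P: -2·(x − -1) + 2·(y − 0) = 0.
Expanding: -2*x + 2*y - 2 = 0.


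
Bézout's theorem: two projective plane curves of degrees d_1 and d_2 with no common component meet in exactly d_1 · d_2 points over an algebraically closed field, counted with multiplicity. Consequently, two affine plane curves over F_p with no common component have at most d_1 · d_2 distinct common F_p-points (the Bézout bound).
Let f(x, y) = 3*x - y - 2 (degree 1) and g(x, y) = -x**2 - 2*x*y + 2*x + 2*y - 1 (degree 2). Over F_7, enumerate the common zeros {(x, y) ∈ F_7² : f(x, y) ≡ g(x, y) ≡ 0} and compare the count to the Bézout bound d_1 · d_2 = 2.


Common zeros: {(1, 1)}; count = 1; Bézout bound = 2.

deg(f) = 1, deg(g) = 2, so Bézout bound = 2.
Scan x ∈ F_7. For each x, list the y ∈ F_7 with f(x, y) ≡ 0 and those with g(x, y) ≡ 0 (mod 7); the common zeros in that column are the intersection.
  x = 0: f ≡ 0 at y ∈ {5}; g ≡ 0 at y ∈ {4}; common: ∅.
  x = 1: f ≡ 0 at y ∈ {1}; g ≡ 0 at y ∈ {0, 1, 2, 3, 4, 5, 6}; common: {1}.
  x = 2: f ≡ 0 at y ∈ {4}; g ≡ 0 at y ∈ {3}; common: ∅.
  x = 3: f ≡ 0 at y ∈ {0}; g ≡ 0 at y ∈ {6}; common: ∅.
  x = 4: f ≡ 0 at y ∈ {3}; g ≡ 0 at y ∈ {2}; common: ∅.
  x = 5: f ≡ 0 at y ∈ {6}; g ≡ 0 at y ∈ {5}; common: ∅.
  x = 6: f ≡ 0 at y ∈ {2}; g ≡ 0 at y ∈ {1}; common: ∅.
Collecting: common zeros = {(1, 1)}, so the count is 1.
Comparison with the Bézout bound: 1 ≤ 2 = deg(f)·deg(g), as expected for curves with no common component (the affine F_7-count falls short of the bound because intersections may lie at infinity, over extension fields, or carry multiplicity).


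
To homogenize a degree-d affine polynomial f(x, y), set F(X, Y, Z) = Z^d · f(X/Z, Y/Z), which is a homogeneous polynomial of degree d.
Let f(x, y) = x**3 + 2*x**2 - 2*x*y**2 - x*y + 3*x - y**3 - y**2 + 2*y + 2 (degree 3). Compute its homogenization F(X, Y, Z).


F(X, Y, Z) = X**3 + 2*X**2*Z - 2*X*Y**2 - X*Y*Z + 3*X*Z**2 - Y**3 - Y**2*Z + 2*Y*Z**2 + 2*Z**3

deg(f) = 3.
Substitute x = X/Z, y = Y/Z into f, then multiply by Z^3.
  monomial 1·x^3·y^0 ↦ 1·X^3·Y^0·Z^0.
  monomial 2·x^2·y^0 ↦ 2·X^2·Y^0·Z^1.
  monomial -2·x^1·y^2 ↦ -2·X^1·Y^2·Z^0.
  monomial -1·x^1·y^1 ↦ -1·X^1·Y^1·Z^1.
  monomial 3·x^1·y^0 ↦ 3·X^1·Y^0·Z^2.
  monomial -1·x^0·y^3 ↦ -1·X^0·Y^3·Z^0.
  monomial -1·x^0·y^2 ↦ -1·X^0·Y^2·Z^1.
  monomial 2·x^0·y^1 ↦ 2·X^0·Y^1·Z^2.
  monomial 2·x^0·y^0 ↦ 2·X^0·Y^0·Z^3.
Collecting: F(X, Y, Z) = X**3 + 2*X**2*Z - 2*X*Y**2 - X*Y*Z + 3*X*Z**2 - Y**3 - Y**2*Z + 2*Y*Z**2 + 2*Z**3.


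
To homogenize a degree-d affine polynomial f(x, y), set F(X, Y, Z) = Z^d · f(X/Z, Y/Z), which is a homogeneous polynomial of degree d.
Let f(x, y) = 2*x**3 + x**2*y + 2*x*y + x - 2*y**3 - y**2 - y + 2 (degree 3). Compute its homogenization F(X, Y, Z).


F(X, Y, Z) = 2*X**3 + X**2*Y + 2*X*Y*Z + X*Z**2 - 2*Y**3 - Y**2*Z - Y*Z**2 + 2*Z**3

deg(f) = 3.
Substitute x = X/Z, y = Y/Z into f, then multiply by Z^3.
  monomial 2·x^3·y^0 ↦ 2·X^3·Y^0·Z^0.
  monomial 1·x^2·y^1 ↦ 1·X^2·Y^1·Z^0.
  monomial 2·x^1·y^1 ↦ 2·X^1·Y^1·Z^1.
  monomial 1·x^1·y^0 ↦ 1·X^1·Y^0·Z^2.
  monomial -2·x^0·y^3 ↦ -2·X^0·Y^3·Z^0.
  monomial -1·x^0·y^2 ↦ -1·X^0·Y^2·Z^1.
  monomial -1·x^0·y^1 ↦ -1·X^0·Y^1·Z^2.
  monomial 2·x^0·y^0 ↦ 2·X^0·Y^0·Z^3.
Collecting: F(X, Y, Z) = 2*X**3 + X**2*Y + 2*X*Y*Z + X*Z**2 - 2*Y**3 - Y**2*Z - Y*Z**2 + 2*Z**3.


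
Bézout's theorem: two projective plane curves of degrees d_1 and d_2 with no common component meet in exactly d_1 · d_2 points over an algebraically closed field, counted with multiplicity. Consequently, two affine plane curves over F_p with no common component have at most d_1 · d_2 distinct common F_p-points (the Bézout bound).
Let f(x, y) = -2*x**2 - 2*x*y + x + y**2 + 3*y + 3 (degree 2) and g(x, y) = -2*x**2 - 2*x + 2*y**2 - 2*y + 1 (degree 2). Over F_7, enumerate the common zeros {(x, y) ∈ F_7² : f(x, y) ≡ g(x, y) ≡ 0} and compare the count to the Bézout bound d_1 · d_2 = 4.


Common zeros: ∅; count = 0; Bézout bound = 4.

deg(f) = 2, deg(g) = 2, so Bézout bound = 4.
Scan x ∈ F_7. For each x, list the y ∈ F_7 with f(x, y) ≡ 0 and those with g(x, y) ≡ 0 (mod 7); the common zeros in that column are the intersection.
  x = 0: f ≡ 0 at y ∈ {1, 3}; g ≡ 0 at y ∈ ∅; common: ∅.
  x = 1: f ≡ 0 at y ∈ {3}; g ≡ 0 at y ∈ {4}; common: ∅.
  x = 2: f ≡ 0 at y ∈ ∅; g ≡ 0 at y ∈ {2, 6}; common: ∅.
  x = 3: f ≡ 0 at y ∈ {1, 2}; g ≡ 0 at y ∈ ∅; common: ∅.
  x = 4: f ≡ 0 at y ∈ ∅; g ≡ 0 at y ∈ {2, 6}; common: ∅.
  x = 5: f ≡ 0 at y ∈ {0}; g ≡ 0 at y ∈ {4}; common: ∅.
  x = 6: f ≡ 0 at y ∈ {0, 2}; g ≡ 0 at y ∈ ∅; common: ∅.
Collecting: common zeros = ∅, so the count is 0.
Comparison with the Bézout bound: 0 ≤ 4 = deg(f)·deg(g), as expected for curves with no common component (the affine F_7-count falls short of the bound because intersections may lie at infinity, over extension fields, or carry multiplicity).


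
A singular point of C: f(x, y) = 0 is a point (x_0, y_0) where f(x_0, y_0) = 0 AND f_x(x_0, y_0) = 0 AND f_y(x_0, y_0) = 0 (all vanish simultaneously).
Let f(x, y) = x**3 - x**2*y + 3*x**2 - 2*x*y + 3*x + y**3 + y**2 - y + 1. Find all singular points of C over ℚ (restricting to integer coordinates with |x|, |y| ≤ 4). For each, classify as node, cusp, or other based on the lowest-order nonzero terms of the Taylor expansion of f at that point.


Singular points: {(-1, 0)}; classification: cusp.

Compute partial derivatives:
  f_x = 3*x**2 - 2*x*y + 6*x - 2*y + 3.
  f_y = -x**2 - 2*x + 3*y**2 + 2*y - 1.
Scan x_0 ∈ {−4, ..., 4}. For each x_0, f_y(x_0, y) is a polynomial in y; find its integer roots y ∈ {−4, ..., 4}, then test f_x and f at those candidates.
  x = -4: f_y(-4, y) = 3*y**2 + 2*y - 9; no integer root y with |y| ≤ 4.
  x = -3: f_y(-3, y) = 3*y**2 + 2*y - 4; no integer root y with |y| ≤ 4.
  x = -2: f_y(-2, y) = 3*y**2 + 2*y - 1; vanishes at y ∈ {-1}. (-2, -1): f_x = 1 ≠ 0.
  x = -1: f_y(-1, y) = 3*y**2 + 2*y; vanishes at y ∈ {0}. (-1, 0): f_x = 0, f = 0 — SINGULAR.
  x = 0: f_y(0, y) = 3*y**2 + 2*y - 1; vanishes at y ∈ {-1}. (0, -1): f_x = 5 ≠ 0.
  x = 1: f_y(1, y) = 3*y**2 + 2*y - 4; no integer root y with |y| ≤ 4.
  x = 2: f_y(2, y) = 3*y**2 + 2*y - 9; no integer root y with |y| ≤ 4.
  x = 3: f_y(3, y) = 3*y**2 + 2*y - 16; vanishes at y ∈ {2}. (3, 2): f_x = 32 ≠ 0.
  x = 4: f_y(4, y) = 3*y**2 + 2*y - 25; no integer root y with |y| ≤ 4.
Only singular point on the grid: (-1, 0).
Classify: substitute x = -1 + u, y = 0 + v and expand: f = u**3 - u**2*v + v**3 + v**2.
No constant or linear terms (consistent with a singular point). Quadratic part: v**2. Cubic part: u**3 - u**2*v + v**3.
The quadratic part v**2 is a perfect square, so there is a single (double) tangent line v = 0, i.e. y = 0. Restricting the cubic part to that line (v = 0) leaves u**3 ≠ 0, so f is not divisible by v and the branch is v² ≈ -u**3 to lowest order — this is a cusp.
Classification: cusp.


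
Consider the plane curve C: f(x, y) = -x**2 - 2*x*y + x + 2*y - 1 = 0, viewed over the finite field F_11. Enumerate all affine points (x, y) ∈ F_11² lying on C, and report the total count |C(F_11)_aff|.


Affine F_11-points: {(0, 6), (2, 4), (3, 1), (4, 7), (5, 7), (6, 9), (7, 1), (8, 3), (9, 3), (10, 9)}; count = 10.

For each of the 121 pairs (x, y) ∈ F_11², evaluate f(x, y) mod 11. Record the zeros.
  x = 0: [0↦10, 1↦1, 2↦3, 3↦5, 4↦7, 5↦9, 6↦0, 7↦2, 8↦4, 9↦6, 10↦8]  zeros at y ∈ {6}
  x = 1: [0↦10, 1↦10, 2↦10, 3↦10, 4↦10, 5↦10, 6↦10, 7↦10, 8↦10, 9↦10, 10↦10]  zeros at y ∈ ∅
  x = 2: [0↦8, 1↦6, 2↦4, 3↦2, 4↦0, 5↦9, 6↦7, 7↦5, 8↦3, 9↦1, 10↦10]  zeros at y ∈ {4}
  x = 3: [0↦4, 1↦0, 2↦7, 3↦3, 4↦10, 5↦6, 6↦2, 7↦9, 8↦5, 9↦1, 10↦8]  zeros at y ∈ {1}
  x = 4: [0↦9, 1↦3, 2↦8, 3↦2, 4↦7, 5↦1, 6↦6, 7↦0, 8↦5, 9↦10, 10↦4]  zeros at y ∈ {7}
  x = 5: [0↦1, 1↦4, 2↦7, 3↦10, 4↦2, 5↦5, 6↦8, 7↦0, 8↦3, 9↦6, 10↦9]  zeros at y ∈ {7}
  x = 6: [0↦2, 1↦3, 2↦4, 3↦5, 4↦6, 5↦7, 6↦8, 7↦9, 8↦10, 9↦0, 10↦1]  zeros at y ∈ {9}
  x = 7: [0↦1, 1↦0, 2↦10, 3↦9, 4↦8, 5↦7, 6↦6, 7↦5, 8↦4, 9↦3, 10↦2]  zeros at y ∈ {1}
  x = 8: [0↦9, 1↦6, 2↦3, 3↦0, 4↦8, 5↦5, 6↦2, 7↦10, 8↦7, 9↦4, 10↦1]  zeros at y ∈ {3}
  x = 9: [0↦4, 1↦10, 2↦5, 3↦0, 4↦6, 5↦1, 6↦7, 7↦2, 8↦8, 9↦3, 10↦9]  zeros at y ∈ {3}
  x = 10: [0↦8, 1↦1, 2↦5, 3↦9, 4↦2, 5↦6, 6↦10, 7↦3, 8↦7, 9↦0, 10↦4]  zeros at y ∈ {9}
Collecting zeros: affine points = {(0, 6), (2, 4), (3, 1), (4, 7), (5, 7), (6, 9), (7, 1), (8, 3), (9, 3), (10, 9)}.
Total count |C(F_11)_aff| = 10.
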